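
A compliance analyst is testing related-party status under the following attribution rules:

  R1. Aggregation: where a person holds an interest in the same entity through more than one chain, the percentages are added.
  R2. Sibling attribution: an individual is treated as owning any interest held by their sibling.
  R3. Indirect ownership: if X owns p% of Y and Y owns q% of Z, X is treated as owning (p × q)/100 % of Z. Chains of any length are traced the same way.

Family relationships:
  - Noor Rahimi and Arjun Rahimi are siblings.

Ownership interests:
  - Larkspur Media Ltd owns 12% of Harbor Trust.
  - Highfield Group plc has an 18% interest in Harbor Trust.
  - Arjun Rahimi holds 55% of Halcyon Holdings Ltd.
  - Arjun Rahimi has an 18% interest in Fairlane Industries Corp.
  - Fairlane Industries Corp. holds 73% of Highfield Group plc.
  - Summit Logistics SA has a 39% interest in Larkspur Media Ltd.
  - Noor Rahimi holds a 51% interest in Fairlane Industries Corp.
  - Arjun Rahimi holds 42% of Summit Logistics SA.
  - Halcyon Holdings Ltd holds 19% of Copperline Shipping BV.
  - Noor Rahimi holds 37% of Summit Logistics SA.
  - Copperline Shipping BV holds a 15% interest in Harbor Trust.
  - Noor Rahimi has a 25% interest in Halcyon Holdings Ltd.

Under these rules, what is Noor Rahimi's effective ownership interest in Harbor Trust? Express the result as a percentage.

By sibling attribution (R2), Noor Rahimi is treated as also owning Arjun Rahimi's interest in Summit Logistics SA, giving 37% + 42% = 79%.
By sibling attribution (R2), Noor Rahimi is treated as also owning Arjun Rahimi's interest in Halcyon Holdings Ltd, giving 25% + 55% = 80%.
By sibling attribution (R2), Noor Rahimi is treated as also owning Arjun Rahimi's interest in Fairlane Industries Corp, giving 51% + 18% = 69%.
Chain via Summit Logistics SA → Larkspur Media Ltd (R3): 79% × 39% × 12% = 3.6972% of Harbor Trust.
Chain via Halcyon Holdings Ltd → Copperline Shipping BV (R3): 80% × 19% × 15% = 2.28% of Harbor Trust.
Chain via Fairlane Industries Corp. → Highfield Group plc (R3): 69% × 73% × 18% = 9.0666% of Harbor Trust.
Aggregating (R1): 3.6972% + 2.28% + 9.0666% = 15.0438%.

15.0438%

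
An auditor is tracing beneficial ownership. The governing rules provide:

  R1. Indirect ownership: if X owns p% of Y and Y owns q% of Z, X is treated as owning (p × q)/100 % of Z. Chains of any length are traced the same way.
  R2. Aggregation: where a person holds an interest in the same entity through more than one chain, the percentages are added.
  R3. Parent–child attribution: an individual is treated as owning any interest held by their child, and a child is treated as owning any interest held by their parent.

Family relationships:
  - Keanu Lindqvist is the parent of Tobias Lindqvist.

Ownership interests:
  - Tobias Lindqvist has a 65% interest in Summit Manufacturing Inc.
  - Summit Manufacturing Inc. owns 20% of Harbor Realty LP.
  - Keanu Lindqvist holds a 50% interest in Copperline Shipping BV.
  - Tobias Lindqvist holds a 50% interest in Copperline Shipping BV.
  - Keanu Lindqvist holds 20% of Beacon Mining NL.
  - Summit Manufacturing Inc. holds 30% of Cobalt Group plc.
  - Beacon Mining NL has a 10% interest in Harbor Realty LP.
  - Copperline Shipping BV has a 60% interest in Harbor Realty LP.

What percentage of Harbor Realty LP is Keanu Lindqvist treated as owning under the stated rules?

By parent–child attribution (R3), Keanu Lindqvist is treated as also owning Tobias Lindqvist's interest in Copperline Shipping BV, giving 50% + 50% = 100%.
By parent–child attribution (R3), Keanu Lindqvist is treated as owning Tobias Lindqvist's 65% interest in Summit Manufacturing Inc.
Chain via Copperline Shipping BV (R1): 100% × 60% = 60% of Harbor Realty LP.
Chain via Beacon Mining NL (R1): 20% × 10% = 2% of Harbor Realty LP.
Chain via Summit Manufacturing Inc. (R1): 65% × 20% = 13% of Harbor Realty LP.
Aggregating (R2): 60% + 2% + 13% = 75%.

75%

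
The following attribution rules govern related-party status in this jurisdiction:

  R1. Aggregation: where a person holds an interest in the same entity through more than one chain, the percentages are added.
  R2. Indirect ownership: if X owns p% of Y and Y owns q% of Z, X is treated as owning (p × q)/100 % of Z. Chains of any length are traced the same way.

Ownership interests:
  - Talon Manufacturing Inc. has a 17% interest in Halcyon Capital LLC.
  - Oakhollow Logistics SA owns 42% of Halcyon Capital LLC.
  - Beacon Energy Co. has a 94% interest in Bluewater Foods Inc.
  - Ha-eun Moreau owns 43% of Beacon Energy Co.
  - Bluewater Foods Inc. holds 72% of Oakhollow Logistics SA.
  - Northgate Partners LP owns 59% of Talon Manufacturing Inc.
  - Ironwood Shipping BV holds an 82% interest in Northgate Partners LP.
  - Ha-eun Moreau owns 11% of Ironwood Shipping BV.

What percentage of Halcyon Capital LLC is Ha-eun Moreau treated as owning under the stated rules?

Chain via Ironwood Shipping BV → Northgate Partners LP → Talon Manufacturing Inc. (R2): 11% × 82% × 59% × 17% = 0.904706% of Halcyon Capital LLC.
Chain via Beacon Energy Co. → Bluewater Foods Inc. → Oakhollow Logistics SA (R2): 43% × 94% × 72% × 42% = 12.223008% of Halcyon Capital LLC.
Aggregating (R1): 0.904706% + 12.223008% = 13.127714%.

13.127714%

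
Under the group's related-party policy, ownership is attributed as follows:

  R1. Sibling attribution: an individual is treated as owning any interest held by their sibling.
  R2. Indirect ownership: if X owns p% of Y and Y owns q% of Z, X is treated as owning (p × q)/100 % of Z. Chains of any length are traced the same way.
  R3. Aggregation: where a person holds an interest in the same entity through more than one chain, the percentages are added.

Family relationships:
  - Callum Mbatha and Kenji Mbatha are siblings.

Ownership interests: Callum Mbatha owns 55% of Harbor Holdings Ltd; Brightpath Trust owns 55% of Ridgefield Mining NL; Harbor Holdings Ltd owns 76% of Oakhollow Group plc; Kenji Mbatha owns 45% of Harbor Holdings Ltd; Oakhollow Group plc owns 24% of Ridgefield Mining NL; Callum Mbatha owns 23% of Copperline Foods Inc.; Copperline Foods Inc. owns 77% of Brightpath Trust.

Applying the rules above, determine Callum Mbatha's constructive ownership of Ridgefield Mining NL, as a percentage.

By sibling attribution (R1), Callum Mbatha is treated as also owning Kenji Mbatha's interest in Harbor Holdings Ltd, giving 55% + 45% = 100%.
Chain via Copperline Foods Inc. → Brightpath Trust (R2): 23% × 77% × 55% = 9.7405% of Ridgefield Mining NL.
Chain via Harbor Holdings Ltd → Oakhollow Group plc (R2): 100% × 76% × 24% = 18.24% of Ridgefield Mining NL.
Aggregating (R3): 9.7405% + 18.24% = 27.9805%.

27.9805%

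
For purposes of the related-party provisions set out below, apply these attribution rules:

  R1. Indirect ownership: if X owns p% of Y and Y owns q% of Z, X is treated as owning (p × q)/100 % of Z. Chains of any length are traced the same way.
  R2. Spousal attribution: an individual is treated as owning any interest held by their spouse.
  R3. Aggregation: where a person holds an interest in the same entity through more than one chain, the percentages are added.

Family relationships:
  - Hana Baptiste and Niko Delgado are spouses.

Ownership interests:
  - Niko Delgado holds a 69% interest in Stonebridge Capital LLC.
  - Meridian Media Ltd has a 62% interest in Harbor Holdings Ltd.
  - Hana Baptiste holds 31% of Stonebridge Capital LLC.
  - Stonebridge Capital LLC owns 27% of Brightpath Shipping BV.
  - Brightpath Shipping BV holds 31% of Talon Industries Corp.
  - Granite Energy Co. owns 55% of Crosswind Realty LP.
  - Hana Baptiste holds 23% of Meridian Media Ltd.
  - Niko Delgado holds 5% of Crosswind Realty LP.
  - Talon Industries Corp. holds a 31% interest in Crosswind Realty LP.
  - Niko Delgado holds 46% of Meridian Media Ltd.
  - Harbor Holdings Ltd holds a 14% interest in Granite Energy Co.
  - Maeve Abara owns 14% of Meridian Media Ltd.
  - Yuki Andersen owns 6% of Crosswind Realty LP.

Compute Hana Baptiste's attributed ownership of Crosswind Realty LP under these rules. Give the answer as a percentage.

By spousal attribution (R2), Hana Baptiste is treated as also owning Niko Delgado's interest in Stonebridge Capital LLC, giving 31% + 69% = 100%.
By spousal attribution (R2), Hana Baptiste is treated as also owning Niko Delgado's interest in Meridian Media Ltd, giving 23% + 46% = 69%.
By spousal attribution (R2), Hana Baptiste is treated as owning Niko Delgado's 5% interest in Crosswind Realty LP.
Chain via Stonebridge Capital LLC → Brightpath Shipping BV → Talon Industries Corp. (R1): 100% × 27% × 31% × 31% = 2.5947% of Crosswind Realty LP.
Chain via Meridian Media Ltd → Harbor Holdings Ltd → Granite Energy Co. (R1): 69% × 62% × 14% × 55% = 3.29406% of Crosswind Realty LP.
Direct interest in Crosswind Realty LP: 5%.
Aggregating (R3): 2.5947% + 3.29406% + 5% = 10.88876%.

10.88876%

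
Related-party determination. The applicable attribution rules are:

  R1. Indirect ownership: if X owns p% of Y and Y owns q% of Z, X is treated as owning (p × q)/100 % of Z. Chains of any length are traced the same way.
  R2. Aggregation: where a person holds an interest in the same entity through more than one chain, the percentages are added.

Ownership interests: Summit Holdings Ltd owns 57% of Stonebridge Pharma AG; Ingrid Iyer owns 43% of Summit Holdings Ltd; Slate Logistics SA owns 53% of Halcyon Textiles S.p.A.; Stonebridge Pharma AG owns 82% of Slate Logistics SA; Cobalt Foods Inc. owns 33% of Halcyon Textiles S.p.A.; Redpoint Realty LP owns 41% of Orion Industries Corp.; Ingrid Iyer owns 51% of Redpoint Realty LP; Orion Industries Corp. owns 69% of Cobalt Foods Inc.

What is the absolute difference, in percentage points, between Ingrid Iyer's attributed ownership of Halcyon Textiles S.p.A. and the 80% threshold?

Chain via Summit Holdings Ltd → Stonebridge Pharma AG → Slate Logistics SA (R1): 43% × 57% × 82% × 53% = 10.652046% of Halcyon Textiles S.p.A.
Chain via Redpoint Realty LP → Orion Industries Corp. → Cobalt Foods Inc. (R1): 51% × 41% × 69% × 33% = 4.761207% of Halcyon Textiles S.p.A.
Aggregating (R2): 10.652046% + 4.761207% = 15.413253%.
15.413253% falls short of the 80% threshold by 64.586747 percentage points.

64.586747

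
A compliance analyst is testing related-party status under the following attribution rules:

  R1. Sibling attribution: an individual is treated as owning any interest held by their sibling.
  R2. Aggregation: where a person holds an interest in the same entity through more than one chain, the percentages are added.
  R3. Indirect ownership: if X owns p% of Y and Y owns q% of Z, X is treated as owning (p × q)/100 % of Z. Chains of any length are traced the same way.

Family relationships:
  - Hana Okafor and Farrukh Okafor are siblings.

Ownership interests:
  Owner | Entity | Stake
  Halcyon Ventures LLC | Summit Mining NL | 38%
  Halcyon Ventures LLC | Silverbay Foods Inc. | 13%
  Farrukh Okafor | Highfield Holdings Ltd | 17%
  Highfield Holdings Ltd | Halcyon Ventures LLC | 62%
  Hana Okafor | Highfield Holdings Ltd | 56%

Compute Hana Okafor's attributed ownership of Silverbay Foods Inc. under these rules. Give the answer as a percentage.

5.8838%

By sibling attribution (R1), Hana Okafor is treated as also owning Farrukh Okafor's interest in Highfield Holdings Ltd, giving 56% + 17% = 73%.
Chain via Highfield Holdings Ltd → Halcyon Ventures LLC (R3): 73% × 62% × 13% = 5.8838% of Silverbay Foods Inc.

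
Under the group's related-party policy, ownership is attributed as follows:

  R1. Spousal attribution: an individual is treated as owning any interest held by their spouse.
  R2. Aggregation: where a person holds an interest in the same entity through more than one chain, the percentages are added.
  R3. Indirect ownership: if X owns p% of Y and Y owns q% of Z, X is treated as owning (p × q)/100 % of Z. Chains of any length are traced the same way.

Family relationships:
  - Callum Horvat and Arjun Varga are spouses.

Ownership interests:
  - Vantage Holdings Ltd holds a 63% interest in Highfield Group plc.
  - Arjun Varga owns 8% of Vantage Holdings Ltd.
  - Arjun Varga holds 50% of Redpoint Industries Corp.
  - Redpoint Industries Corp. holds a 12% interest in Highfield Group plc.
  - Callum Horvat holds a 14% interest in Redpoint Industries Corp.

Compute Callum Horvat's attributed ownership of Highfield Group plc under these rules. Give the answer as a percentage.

By spousal attribution (R1), Callum Horvat is treated as also owning Arjun Varga's interest in Redpoint Industries Corp, giving 14% + 50% = 64%.
By spousal attribution (R1), Callum Horvat is treated as owning Arjun Varga's 8% interest in Vantage Holdings Ltd.
Chain via Redpoint Industries Corp. (R3): 64% × 12% = 7.68% of Highfield Group plc.
Chain via Vantage Holdings Ltd (R3): 8% × 63% = 5.04% of Highfield Group plc.
Aggregating (R2): 7.68% + 5.04% = 12.72%.

12.72%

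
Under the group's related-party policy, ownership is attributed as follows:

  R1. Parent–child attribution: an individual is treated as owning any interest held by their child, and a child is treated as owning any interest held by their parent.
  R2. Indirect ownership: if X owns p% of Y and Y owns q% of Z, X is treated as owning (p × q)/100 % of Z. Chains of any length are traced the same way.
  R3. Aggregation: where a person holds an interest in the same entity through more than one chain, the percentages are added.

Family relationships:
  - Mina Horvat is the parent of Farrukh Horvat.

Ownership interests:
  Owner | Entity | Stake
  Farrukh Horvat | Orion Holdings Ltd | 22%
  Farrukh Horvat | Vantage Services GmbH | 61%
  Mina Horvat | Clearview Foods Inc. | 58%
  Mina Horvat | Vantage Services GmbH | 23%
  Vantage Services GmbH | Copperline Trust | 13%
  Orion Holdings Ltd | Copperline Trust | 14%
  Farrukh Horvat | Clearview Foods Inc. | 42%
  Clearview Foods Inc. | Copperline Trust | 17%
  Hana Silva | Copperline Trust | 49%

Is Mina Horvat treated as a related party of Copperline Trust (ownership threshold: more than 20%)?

Yes

By parent–child attribution (R1), Mina Horvat is treated as also owning Farrukh Horvat's interest in Vantage Services GmbH, giving 23% + 61% = 84%.
By parent–child attribution (R1), Mina Horvat is treated as also owning Farrukh Horvat's interest in Clearview Foods Inc, giving 58% + 42% = 100%.
By parent–child attribution (R1), Mina Horvat is treated as owning Farrukh Horvat's 22% interest in Orion Holdings Ltd.
Chain via Vantage Services GmbH (R2): 84% × 13% = 10.92% of Copperline Trust.
Chain via Clearview Foods Inc. (R2): 100% × 17% = 17% of Copperline Trust.
Chain via Orion Holdings Ltd (R2): 22% × 14% = 3.08% of Copperline Trust.
Aggregating (R3): 10.92% + 17% + 3.08% = 31%.
31% exceeds the 20% threshold, so Mina is a related party to Copperline Trust.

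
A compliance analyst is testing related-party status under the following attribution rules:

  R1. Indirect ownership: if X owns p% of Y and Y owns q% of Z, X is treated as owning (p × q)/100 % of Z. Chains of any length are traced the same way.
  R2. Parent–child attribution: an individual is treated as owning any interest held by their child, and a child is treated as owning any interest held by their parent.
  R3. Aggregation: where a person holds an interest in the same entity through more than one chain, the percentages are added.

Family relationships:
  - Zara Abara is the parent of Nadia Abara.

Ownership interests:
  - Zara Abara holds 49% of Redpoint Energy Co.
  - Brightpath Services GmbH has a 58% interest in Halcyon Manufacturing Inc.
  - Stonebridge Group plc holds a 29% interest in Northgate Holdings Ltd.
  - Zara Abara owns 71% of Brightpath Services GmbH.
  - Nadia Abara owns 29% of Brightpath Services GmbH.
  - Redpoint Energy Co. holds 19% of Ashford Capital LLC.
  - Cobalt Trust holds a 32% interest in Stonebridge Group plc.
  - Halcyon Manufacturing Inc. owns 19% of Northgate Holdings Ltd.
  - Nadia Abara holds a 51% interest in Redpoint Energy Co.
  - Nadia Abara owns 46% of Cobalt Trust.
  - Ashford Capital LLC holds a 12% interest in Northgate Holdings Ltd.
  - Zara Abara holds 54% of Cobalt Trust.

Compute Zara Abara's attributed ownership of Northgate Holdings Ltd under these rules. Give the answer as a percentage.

22.58%

By parent–child attribution (R2), Zara Abara is treated as also owning Nadia Abara's interest in Brightpath Services GmbH, giving 71% + 29% = 100%.
By parent–child attribution (R2), Zara Abara is treated as also owning Nadia Abara's interest in Cobalt Trust, giving 54% + 46% = 100%.
By parent–child attribution (R2), Zara Abara is treated as also owning Nadia Abara's interest in Redpoint Energy Co, giving 49% + 51% = 100%.
Chain via Brightpath Services GmbH → Halcyon Manufacturing Inc. (R1): 100% × 58% × 19% = 11.02% of Northgate Holdings Ltd.
Chain via Cobalt Trust → Stonebridge Group plc (R1): 100% × 32% × 29% = 9.28% of Northgate Holdings Ltd.
Chain via Redpoint Energy Co. → Ashford Capital LLC (R1): 100% × 19% × 12% = 2.28% of Northgate Holdings Ltd.
Aggregating (R3): 11.02% + 9.28% + 2.28% = 22.58%.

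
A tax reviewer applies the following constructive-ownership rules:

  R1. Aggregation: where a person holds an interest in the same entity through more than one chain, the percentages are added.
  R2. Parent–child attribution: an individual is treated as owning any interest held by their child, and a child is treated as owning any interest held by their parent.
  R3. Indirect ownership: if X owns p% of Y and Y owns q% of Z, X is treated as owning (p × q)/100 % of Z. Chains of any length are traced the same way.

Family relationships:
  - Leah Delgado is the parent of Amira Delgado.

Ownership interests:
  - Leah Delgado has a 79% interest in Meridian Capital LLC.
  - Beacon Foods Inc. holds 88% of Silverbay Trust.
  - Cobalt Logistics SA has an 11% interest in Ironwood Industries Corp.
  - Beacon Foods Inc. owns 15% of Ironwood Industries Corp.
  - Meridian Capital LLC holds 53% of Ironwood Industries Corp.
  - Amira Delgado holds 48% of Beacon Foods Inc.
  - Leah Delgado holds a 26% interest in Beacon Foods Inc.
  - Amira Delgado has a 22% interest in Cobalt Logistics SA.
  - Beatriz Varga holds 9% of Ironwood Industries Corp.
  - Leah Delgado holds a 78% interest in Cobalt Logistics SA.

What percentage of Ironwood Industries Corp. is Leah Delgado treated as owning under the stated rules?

63.97%

By parent–child attribution (R2), Leah Delgado is treated as also owning Amira Delgado's interest in Cobalt Logistics SA, giving 78% + 22% = 100%.
By parent–child attribution (R2), Leah Delgado is treated as also owning Amira Delgado's interest in Beacon Foods Inc, giving 26% + 48% = 74%.
Chain via Cobalt Logistics SA (R3): 100% × 11% = 11% of Ironwood Industries Corp.
Chain via Meridian Capital LLC (R3): 79% × 53% = 41.87% of Ironwood Industries Corp.
Chain via Beacon Foods Inc. (R3): 74% × 15% = 11.1% of Ironwood Industries Corp.
Aggregating (R1): 11% + 41.87% + 11.1% = 63.97%.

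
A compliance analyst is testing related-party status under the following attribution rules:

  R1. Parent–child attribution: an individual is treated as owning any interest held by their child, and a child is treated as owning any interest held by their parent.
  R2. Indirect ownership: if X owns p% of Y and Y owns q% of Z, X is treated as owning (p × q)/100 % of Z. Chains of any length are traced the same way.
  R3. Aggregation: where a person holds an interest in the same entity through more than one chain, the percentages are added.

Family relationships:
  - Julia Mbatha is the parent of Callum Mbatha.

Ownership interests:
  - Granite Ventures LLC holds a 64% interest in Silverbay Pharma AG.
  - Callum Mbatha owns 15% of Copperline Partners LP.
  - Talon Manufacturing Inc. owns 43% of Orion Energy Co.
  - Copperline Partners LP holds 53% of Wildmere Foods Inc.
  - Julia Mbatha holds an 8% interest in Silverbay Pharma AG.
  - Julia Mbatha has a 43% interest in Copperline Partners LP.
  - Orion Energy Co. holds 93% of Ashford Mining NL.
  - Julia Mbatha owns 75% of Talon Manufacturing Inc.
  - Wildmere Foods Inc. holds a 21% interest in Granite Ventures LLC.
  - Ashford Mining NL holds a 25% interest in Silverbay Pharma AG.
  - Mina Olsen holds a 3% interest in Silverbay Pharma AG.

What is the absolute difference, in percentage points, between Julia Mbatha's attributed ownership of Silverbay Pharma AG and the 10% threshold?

By parent–child attribution (R1), Julia Mbatha is treated as also owning Callum Mbatha's interest in Copperline Partners LP, giving 43% + 15% = 58%.
Chain via Talon Manufacturing Inc. → Orion Energy Co. → Ashford Mining NL (R2): 75% × 43% × 93% × 25% = 7.498125% of Silverbay Pharma AG.
Chain via Copperline Partners LP → Wildmere Foods Inc. → Granite Ventures LLC (R2): 58% × 53% × 21% × 64% = 4.131456% of Silverbay Pharma AG.
Direct interest in Silverbay Pharma AG: 8%.
Aggregating (R3): 7.498125% + 4.131456% + 8% = 19.629581%.
19.629581% exceeds the 10% threshold by 9.629581 percentage points.

9.629581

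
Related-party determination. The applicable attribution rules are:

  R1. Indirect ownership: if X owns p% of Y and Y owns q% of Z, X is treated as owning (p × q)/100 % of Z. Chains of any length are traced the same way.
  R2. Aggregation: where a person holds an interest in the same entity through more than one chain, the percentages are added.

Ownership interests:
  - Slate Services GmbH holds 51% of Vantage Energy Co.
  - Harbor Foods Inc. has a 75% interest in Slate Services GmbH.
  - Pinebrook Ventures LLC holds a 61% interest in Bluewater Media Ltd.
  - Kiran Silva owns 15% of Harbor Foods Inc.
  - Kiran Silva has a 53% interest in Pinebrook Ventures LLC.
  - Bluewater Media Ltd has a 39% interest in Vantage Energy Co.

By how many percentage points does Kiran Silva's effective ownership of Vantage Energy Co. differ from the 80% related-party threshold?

Chain via Pinebrook Ventures LLC → Bluewater Media Ltd (R1): 53% × 61% × 39% = 12.6087% of Vantage Energy Co.
Chain via Harbor Foods Inc. → Slate Services GmbH (R1): 15% × 75% × 51% = 5.7375% of Vantage Energy Co.
Aggregating (R2): 12.6087% + 5.7375% = 18.3462%.
18.3462% falls short of the 80% threshold by 61.6538 percentage points.

61.6538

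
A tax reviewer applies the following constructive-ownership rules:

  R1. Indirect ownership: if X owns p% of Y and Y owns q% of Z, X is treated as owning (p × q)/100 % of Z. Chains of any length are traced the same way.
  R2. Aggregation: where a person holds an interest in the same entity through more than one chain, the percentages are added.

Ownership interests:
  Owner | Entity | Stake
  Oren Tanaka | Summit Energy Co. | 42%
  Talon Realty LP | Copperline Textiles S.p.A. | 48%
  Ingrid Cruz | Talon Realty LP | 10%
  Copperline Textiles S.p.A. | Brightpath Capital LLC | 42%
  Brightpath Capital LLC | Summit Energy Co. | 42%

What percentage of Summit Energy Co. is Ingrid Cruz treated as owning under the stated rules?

0.84672%

Chain via Talon Realty LP → Copperline Textiles S.p.A. → Brightpath Capital LLC (R1): 10% × 48% × 42% × 42% = 0.84672% of Summit Energy Co.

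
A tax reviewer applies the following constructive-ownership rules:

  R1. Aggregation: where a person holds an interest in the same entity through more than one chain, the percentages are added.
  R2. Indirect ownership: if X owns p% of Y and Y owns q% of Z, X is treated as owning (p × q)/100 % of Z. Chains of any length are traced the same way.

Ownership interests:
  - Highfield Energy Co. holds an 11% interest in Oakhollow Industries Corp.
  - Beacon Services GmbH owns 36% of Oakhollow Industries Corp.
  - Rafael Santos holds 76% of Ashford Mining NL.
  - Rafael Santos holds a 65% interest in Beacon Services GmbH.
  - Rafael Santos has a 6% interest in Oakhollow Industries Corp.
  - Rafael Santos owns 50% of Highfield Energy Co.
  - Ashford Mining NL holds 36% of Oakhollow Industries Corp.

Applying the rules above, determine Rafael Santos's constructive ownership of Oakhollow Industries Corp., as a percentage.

Chain via Beacon Services GmbH (R2): 65% × 36% = 23.4% of Oakhollow Industries Corp.
Chain via Ashford Mining NL (R2): 76% × 36% = 27.36% of Oakhollow Industries Corp.
Chain via Highfield Energy Co. (R2): 50% × 11% = 5.5% of Oakhollow Industries Corp.
Direct interest in Oakhollow Industries Corp: 6%.
Aggregating (R1): 23.4% + 27.36% + 5.5% + 6% = 62.26%.

62.26%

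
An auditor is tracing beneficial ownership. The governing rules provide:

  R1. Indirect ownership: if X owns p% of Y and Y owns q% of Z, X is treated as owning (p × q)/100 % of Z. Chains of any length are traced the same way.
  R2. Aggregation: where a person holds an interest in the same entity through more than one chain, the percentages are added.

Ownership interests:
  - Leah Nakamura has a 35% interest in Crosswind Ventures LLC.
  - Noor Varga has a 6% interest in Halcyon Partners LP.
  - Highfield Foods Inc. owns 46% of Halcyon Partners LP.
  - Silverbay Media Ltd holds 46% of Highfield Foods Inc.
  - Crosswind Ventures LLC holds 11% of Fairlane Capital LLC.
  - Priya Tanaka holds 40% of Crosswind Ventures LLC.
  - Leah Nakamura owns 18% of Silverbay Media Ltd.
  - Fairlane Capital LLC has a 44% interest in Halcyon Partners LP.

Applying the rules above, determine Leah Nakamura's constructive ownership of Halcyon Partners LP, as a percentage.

5.5028%

Chain via Silverbay Media Ltd → Highfield Foods Inc. (R1): 18% × 46% × 46% = 3.8088% of Halcyon Partners LP.
Chain via Crosswind Ventures LLC → Fairlane Capital LLC (R1): 35% × 11% × 44% = 1.694% of Halcyon Partners LP.
Aggregating (R2): 3.8088% + 1.694% = 5.5028%.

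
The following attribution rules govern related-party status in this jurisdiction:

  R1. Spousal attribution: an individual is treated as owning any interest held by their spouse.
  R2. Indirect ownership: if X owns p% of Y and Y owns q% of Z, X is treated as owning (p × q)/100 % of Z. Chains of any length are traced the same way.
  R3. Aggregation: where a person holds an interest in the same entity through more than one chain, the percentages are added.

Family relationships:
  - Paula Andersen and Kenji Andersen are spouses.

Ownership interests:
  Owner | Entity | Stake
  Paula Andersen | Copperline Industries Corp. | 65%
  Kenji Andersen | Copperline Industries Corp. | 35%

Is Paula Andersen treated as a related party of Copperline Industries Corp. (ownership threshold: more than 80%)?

Yes

By spousal attribution (R1), Paula Andersen is treated as also owning Kenji Andersen's interest in Copperline Industries Corp, giving 65% + 35% = 100%.
Direct interest in Copperline Industries Corp: 100%.
100% exceeds the 80% threshold, so Paula is a related party to Copperline Industries Corp.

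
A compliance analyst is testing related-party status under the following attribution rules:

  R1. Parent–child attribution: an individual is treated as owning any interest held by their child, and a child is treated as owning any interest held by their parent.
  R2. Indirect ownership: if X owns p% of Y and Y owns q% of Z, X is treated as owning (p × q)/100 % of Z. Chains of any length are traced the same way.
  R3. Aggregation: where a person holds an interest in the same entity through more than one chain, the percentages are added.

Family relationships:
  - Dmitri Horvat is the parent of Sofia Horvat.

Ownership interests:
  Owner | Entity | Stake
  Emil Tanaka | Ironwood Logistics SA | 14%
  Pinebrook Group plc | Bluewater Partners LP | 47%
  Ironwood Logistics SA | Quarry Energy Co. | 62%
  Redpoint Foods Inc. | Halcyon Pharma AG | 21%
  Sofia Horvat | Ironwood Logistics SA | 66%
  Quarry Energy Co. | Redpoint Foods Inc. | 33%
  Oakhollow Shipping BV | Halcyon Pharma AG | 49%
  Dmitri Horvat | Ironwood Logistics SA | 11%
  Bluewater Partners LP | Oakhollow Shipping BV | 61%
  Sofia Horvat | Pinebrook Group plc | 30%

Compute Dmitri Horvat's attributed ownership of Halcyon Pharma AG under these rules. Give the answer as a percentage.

7.522872%

By parent–child attribution (R1), Dmitri Horvat is treated as also owning Sofia Horvat's interest in Ironwood Logistics SA, giving 11% + 66% = 77%.
By parent–child attribution (R1), Dmitri Horvat is treated as owning Sofia Horvat's 30% interest in Pinebrook Group plc.
Chain via Ironwood Logistics SA → Quarry Energy Co. → Redpoint Foods Inc. (R2): 77% × 62% × 33% × 21% = 3.308382% of Halcyon Pharma AG.
Chain via Pinebrook Group plc → Bluewater Partners LP → Oakhollow Shipping BV (R2): 30% × 47% × 61% × 49% = 4.21449% of Halcyon Pharma AG.
Aggregating (R3): 3.308382% + 4.21449% = 7.522872%.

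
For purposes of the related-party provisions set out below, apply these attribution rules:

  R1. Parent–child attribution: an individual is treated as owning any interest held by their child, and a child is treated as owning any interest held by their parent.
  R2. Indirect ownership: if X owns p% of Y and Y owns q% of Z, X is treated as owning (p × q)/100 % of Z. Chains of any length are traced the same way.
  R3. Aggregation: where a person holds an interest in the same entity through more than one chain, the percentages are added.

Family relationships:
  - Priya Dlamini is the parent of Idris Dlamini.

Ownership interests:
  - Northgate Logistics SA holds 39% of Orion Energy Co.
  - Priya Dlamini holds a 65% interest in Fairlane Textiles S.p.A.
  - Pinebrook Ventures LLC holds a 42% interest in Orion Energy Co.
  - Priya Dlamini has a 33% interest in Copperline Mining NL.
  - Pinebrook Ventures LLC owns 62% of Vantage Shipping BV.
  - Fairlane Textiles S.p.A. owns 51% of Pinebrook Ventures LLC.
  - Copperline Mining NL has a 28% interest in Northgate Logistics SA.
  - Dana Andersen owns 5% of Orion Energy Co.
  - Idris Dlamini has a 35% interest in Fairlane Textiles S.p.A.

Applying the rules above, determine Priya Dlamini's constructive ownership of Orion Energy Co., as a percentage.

25.0236%

By parent–child attribution (R1), Priya Dlamini is treated as also owning Idris Dlamini's interest in Fairlane Textiles S.p.A, giving 65% + 35% = 100%.
Chain via Copperline Mining NL → Northgate Logistics SA (R2): 33% × 28% × 39% = 3.6036% of Orion Energy Co.
Chain via Fairlane Textiles S.p.A. → Pinebrook Ventures LLC (R2): 100% × 51% × 42% = 21.42% of Orion Energy Co.
Aggregating (R3): 3.6036% + 21.42% = 25.0236%.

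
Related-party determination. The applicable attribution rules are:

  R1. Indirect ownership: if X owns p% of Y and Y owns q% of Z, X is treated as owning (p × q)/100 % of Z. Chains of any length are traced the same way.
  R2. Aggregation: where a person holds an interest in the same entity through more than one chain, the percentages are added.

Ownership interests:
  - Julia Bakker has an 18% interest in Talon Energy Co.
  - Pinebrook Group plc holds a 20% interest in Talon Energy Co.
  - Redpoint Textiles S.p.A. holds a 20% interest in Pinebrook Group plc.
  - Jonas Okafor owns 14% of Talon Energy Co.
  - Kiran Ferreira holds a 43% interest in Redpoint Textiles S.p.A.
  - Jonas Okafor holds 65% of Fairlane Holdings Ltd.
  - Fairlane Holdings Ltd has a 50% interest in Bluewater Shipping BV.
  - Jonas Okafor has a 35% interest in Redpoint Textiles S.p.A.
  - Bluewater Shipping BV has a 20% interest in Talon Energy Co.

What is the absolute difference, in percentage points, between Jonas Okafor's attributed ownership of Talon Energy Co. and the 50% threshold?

Chain via Redpoint Textiles S.p.A. → Pinebrook Group plc (R1): 35% × 20% × 20% = 1.4% of Talon Energy Co.
Chain via Fairlane Holdings Ltd → Bluewater Shipping BV (R1): 65% × 50% × 20% = 6.5% of Talon Energy Co.
Direct interest in Talon Energy Co: 14%.
Aggregating (R2): 1.4% + 6.5% + 14% = 21.9%.
21.9% falls short of the 50% threshold by 28.1 percentage points.

28.1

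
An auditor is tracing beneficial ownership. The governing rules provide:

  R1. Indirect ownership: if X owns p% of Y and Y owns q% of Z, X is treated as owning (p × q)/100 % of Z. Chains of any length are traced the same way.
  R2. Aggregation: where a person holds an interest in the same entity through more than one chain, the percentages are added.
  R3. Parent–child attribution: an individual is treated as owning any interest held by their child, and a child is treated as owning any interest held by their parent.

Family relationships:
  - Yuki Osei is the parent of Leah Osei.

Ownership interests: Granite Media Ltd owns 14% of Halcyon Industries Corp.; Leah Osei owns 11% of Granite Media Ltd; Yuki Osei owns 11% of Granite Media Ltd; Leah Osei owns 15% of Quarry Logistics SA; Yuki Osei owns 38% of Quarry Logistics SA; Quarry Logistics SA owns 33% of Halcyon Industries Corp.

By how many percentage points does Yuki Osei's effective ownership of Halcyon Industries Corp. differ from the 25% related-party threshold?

4.43

By parent–child attribution (R3), Yuki Osei is treated as also owning Leah Osei's interest in Quarry Logistics SA, giving 38% + 15% = 53%.
By parent–child attribution (R3), Yuki Osei is treated as also owning Leah Osei's interest in Granite Media Ltd, giving 11% + 11% = 22%.
Chain via Quarry Logistics SA (R1): 53% × 33% = 17.49% of Halcyon Industries Corp.
Chain via Granite Media Ltd (R1): 22% × 14% = 3.08% of Halcyon Industries Corp.
Aggregating (R2): 17.49% + 3.08% = 20.57%.
20.57% falls short of the 25% threshold by 4.43 percentage points.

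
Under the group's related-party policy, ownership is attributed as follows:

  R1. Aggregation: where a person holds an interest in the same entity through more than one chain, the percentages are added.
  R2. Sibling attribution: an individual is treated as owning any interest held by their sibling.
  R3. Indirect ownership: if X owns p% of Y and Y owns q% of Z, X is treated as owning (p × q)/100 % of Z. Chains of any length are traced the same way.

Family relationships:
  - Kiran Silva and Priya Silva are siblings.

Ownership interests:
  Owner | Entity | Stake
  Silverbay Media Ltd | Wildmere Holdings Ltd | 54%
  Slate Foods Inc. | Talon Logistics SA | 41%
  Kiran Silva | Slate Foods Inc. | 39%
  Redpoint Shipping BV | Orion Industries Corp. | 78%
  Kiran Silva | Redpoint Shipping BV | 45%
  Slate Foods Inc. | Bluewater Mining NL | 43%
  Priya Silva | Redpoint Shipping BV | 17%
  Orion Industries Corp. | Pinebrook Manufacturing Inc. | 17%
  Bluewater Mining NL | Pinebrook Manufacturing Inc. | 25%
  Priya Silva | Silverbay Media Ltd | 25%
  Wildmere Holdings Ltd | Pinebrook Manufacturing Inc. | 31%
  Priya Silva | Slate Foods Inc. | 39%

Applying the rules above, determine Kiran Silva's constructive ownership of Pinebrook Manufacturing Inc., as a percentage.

20.7912%

By sibling attribution (R2), Kiran Silva is treated as also owning Priya Silva's interest in Slate Foods Inc, giving 39% + 39% = 78%.
By sibling attribution (R2), Kiran Silva is treated as also owning Priya Silva's interest in Redpoint Shipping BV, giving 45% + 17% = 62%.
By sibling attribution (R2), Kiran Silva is treated as owning Priya Silva's 25% interest in Silverbay Media Ltd.
Chain via Slate Foods Inc. → Bluewater Mining NL (R3): 78% × 43% × 25% = 8.385% of Pinebrook Manufacturing Inc.
Chain via Redpoint Shipping BV → Orion Industries Corp. (R3): 62% × 78% × 17% = 8.2212% of Pinebrook Manufacturing Inc.
Chain via Silverbay Media Ltd → Wildmere Holdings Ltd (R3): 25% × 54% × 31% = 4.185% of Pinebrook Manufacturing Inc.
Aggregating (R1): 8.385% + 8.2212% + 4.185% = 20.7912%.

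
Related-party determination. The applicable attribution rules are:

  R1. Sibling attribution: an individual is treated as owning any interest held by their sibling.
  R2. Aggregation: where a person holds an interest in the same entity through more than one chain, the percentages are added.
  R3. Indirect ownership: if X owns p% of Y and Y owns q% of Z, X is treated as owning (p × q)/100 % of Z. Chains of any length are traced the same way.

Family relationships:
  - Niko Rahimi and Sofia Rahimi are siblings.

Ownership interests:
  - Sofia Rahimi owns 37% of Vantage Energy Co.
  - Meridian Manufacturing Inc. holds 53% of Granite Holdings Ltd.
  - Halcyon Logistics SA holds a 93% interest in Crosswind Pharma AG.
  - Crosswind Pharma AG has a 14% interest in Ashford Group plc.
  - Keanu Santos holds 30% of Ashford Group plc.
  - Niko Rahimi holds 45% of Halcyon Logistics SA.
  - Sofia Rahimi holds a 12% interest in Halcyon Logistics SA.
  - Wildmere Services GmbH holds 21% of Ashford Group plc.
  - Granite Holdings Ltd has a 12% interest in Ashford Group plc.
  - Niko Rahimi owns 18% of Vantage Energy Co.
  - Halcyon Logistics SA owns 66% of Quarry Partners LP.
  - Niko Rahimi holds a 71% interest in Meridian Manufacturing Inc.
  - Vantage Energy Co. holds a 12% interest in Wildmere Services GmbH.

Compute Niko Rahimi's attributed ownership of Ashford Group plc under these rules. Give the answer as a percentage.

13.323%

By sibling attribution (R1), Niko Rahimi is treated as also owning Sofia Rahimi's interest in Halcyon Logistics SA, giving 45% + 12% = 57%.
By sibling attribution (R1), Niko Rahimi is treated as also owning Sofia Rahimi's interest in Vantage Energy Co, giving 18% + 37% = 55%.
Chain via Halcyon Logistics SA → Crosswind Pharma AG (R3): 57% × 93% × 14% = 7.4214% of Ashford Group plc.
Chain via Vantage Energy Co. → Wildmere Services GmbH (R3): 55% × 12% × 21% = 1.386% of Ashford Group plc.
Chain via Meridian Manufacturing Inc. → Granite Holdings Ltd (R3): 71% × 53% × 12% = 4.5156% of Ashford Group plc.
Aggregating (R2): 7.4214% + 1.386% + 4.5156% = 13.323%.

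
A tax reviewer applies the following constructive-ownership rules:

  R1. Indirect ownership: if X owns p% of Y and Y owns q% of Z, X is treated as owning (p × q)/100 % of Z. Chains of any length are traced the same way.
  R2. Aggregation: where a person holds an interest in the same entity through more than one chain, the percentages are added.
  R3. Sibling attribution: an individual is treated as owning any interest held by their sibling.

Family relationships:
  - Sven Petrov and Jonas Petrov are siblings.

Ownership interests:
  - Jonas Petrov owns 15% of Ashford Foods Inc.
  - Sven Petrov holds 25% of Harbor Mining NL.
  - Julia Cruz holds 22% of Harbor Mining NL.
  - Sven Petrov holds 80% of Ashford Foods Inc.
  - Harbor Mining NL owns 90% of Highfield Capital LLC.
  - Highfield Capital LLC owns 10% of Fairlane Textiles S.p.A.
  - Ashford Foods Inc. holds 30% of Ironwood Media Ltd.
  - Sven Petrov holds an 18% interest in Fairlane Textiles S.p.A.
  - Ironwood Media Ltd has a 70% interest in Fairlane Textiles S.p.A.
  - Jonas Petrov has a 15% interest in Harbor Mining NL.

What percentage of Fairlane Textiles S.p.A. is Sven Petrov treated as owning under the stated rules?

41.55%

By sibling attribution (R3), Sven Petrov is treated as also owning Jonas Petrov's interest in Ashford Foods Inc, giving 80% + 15% = 95%.
By sibling attribution (R3), Sven Petrov is treated as also owning Jonas Petrov's interest in Harbor Mining NL, giving 25% + 15% = 40%.
Chain via Ashford Foods Inc. → Ironwood Media Ltd (R1): 95% × 30% × 70% = 19.95% of Fairlane Textiles S.p.A.
Chain via Harbor Mining NL → Highfield Capital LLC (R1): 40% × 90% × 10% = 3.6% of Fairlane Textiles S.p.A.
Direct interest in Fairlane Textiles S.p.A: 18%.
Aggregating (R2): 19.95% + 3.6% + 18% = 41.55%.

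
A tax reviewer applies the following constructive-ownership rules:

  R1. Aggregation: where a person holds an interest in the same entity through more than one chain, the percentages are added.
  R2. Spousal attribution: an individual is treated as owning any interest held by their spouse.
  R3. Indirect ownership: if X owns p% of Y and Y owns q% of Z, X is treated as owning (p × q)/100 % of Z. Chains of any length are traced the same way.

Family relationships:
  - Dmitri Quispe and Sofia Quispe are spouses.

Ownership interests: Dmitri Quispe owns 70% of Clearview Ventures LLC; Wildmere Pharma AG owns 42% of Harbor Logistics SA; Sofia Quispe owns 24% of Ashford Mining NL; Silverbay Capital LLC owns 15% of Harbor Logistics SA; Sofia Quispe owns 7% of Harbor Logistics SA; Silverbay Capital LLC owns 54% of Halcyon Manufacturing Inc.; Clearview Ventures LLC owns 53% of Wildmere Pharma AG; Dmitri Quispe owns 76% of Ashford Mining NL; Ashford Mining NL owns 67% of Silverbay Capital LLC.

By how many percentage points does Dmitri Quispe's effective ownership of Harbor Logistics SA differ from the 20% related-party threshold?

12.632

By spousal attribution (R2), Dmitri Quispe is treated as also owning Sofia Quispe's interest in Ashford Mining NL, giving 76% + 24% = 100%.
By spousal attribution (R2), Dmitri Quispe is treated as owning Sofia Quispe's 7% interest in Harbor Logistics SA.
Chain via Ashford Mining NL → Silverbay Capital LLC (R3): 100% × 67% × 15% = 10.05% of Harbor Logistics SA.
Chain via Clearview Ventures LLC → Wildmere Pharma AG (R3): 70% × 53% × 42% = 15.582% of Harbor Logistics SA.
Direct interest in Harbor Logistics SA: 7%.
Aggregating (R1): 10.05% + 15.582% + 7% = 32.632%.
32.632% exceeds the 20% threshold by 12.632 percentage points.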